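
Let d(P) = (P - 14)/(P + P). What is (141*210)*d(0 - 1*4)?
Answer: 133245/2 ≈ 66623.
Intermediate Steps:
d(P) = (-14 + P)/(2*P) (d(P) = (-14 + P)/((2*P)) = (-14 + P)*(1/(2*P)) = (-14 + P)/(2*P))
(141*210)*d(0 - 1*4) = (141*210)*((-14 + (0 - 1*4))/(2*(0 - 1*4))) = 29610*((-14 + (0 - 4))/(2*(0 - 4))) = 29610*((½)*(-14 - 4)/(-4)) = 29610*((½)*(-¼)*(-18)) = 29610*(9/4) = 133245/2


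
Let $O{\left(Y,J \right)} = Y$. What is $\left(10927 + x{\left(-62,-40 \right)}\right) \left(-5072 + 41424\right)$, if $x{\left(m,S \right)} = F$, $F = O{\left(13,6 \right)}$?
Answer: $397690880$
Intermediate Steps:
$F = 13$
$x{\left(m,S \right)} = 13$
$\left(10927 + x{\left(-62,-40 \right)}\right) \left(-5072 + 41424\right) = \left(10927 + 13\right) \left(-5072 + 41424\right) = 10940 \cdot 36352 = 397690880$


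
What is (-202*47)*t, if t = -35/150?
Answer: 33229/15 ≈ 2215.3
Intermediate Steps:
t = -7/30 (t = -35*1/150 = -7/30 ≈ -0.23333)
(-202*47)*t = -202*47*(-7/30) = -9494*(-7/30) = 33229/15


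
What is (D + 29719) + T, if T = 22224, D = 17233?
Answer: 69176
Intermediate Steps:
(D + 29719) + T = (17233 + 29719) + 22224 = 46952 + 22224 = 69176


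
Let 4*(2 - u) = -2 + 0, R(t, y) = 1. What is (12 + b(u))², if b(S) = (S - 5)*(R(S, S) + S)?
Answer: 169/16 ≈ 10.563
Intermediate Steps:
u = 5/2 (u = 2 - (-2 + 0)/4 = 2 - ¼*(-2) = 2 + ½ = 5/2 ≈ 2.5000)
b(S) = (1 + S)*(-5 + S) (b(S) = (S - 5)*(1 + S) = (-5 + S)*(1 + S) = (1 + S)*(-5 + S))
(12 + b(u))² = (12 + (-5 + (5/2)² - 4*5/2))² = (12 + (-5 + 25/4 - 10))² = (12 - 35/4)² = (13/4)² = 169/16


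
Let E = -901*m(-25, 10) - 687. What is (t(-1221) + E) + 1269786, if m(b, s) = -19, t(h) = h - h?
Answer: 1286218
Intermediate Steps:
t(h) = 0
E = 16432 (E = -901*(-19) - 687 = 17119 - 687 = 16432)
(t(-1221) + E) + 1269786 = (0 + 16432) + 1269786 = 16432 + 1269786 = 1286218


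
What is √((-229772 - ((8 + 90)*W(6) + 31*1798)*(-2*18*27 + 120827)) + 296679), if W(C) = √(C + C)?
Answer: √(-6680411083 - 23491580*√3) ≈ 81982.0*I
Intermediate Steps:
W(C) = √2*√C (W(C) = √(2*C) = √2*√C)
√((-229772 - ((8 + 90)*W(6) + 31*1798)*(-2*18*27 + 120827)) + 296679) = √((-229772 - ((8 + 90)*(√2*√6) + 31*1798)*(-2*18*27 + 120827)) + 296679) = √((-229772 - (98*(2*√3) + 55738)*(-36*27 + 120827)) + 296679) = √((-229772 - (196*√3 + 55738)*(-972 + 120827)) + 296679) = √((-229772 - (55738 + 196*√3)*119855) + 296679) = √((-229772 - (6680477990 + 23491580*√3)) + 296679) = √((-229772 + (-6680477990 - 23491580*√3)) + 296679) = √((-6680707762 - 23491580*√3) + 296679) = √(-6680411083 - 23491580*√3)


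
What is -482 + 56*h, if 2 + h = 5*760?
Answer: 212206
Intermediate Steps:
h = 3798 (h = -2 + 5*760 = -2 + 3800 = 3798)
-482 + 56*h = -482 + 56*3798 = -482 + 212688 = 212206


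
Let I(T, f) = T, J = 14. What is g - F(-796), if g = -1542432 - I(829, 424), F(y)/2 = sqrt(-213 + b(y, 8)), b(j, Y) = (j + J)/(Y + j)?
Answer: -1543261 - I*sqrt(32911214)/197 ≈ -1.5433e+6 - 29.121*I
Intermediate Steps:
b(j, Y) = (14 + j)/(Y + j) (b(j, Y) = (j + 14)/(Y + j) = (14 + j)/(Y + j))
F(y) = 2*sqrt(-213 + (14 + y)/(8 + y))
g = -1543261 (g = -1542432 - 1*829 = -1542432 - 829 = -1543261)
g - F(-796) = -1543261 - 2*sqrt(2)*sqrt((-845 - 106*(-796))/(8 - 796)) = -1543261 - 2*sqrt(2)*sqrt((-845 + 84376)/(-788)) = -1543261 - 2*sqrt(2)*sqrt(-1/788*83531) = -1543261 - 2*sqrt(2)*sqrt(-83531/788) = -1543261 - 2*sqrt(2)*I*sqrt(16455607)/394 = -1543261 - I*sqrt(32911214)/197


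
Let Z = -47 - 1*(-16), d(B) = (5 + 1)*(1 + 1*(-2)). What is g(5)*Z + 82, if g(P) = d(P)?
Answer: 268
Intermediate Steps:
d(B) = -6 (d(B) = 6*(1 - 2) = 6*(-1) = -6)
g(P) = -6
Z = -31 (Z = -47 + 16 = -31)
g(5)*Z + 82 = -6*(-31) + 82 = 186 + 82 = 268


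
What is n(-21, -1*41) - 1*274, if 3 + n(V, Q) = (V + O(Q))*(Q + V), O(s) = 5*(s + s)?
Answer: 26445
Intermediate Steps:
O(s) = 10*s (O(s) = 5*(2*s) = 10*s)
n(V, Q) = -3 + (Q + V)*(V + 10*Q) (n(V, Q) = -3 + (V + 10*Q)*(Q + V) = -3 + (Q + V)*(V + 10*Q))
n(-21, -1*41) - 1*274 = (-3 + (-21)**2 + 10*(-1*41)**2 + 11*(-1*41)*(-21)) - 1*274 = (-3 + 441 + 10*(-41)**2 + 11*(-41)*(-21)) - 274 = (-3 + 441 + 10*1681 + 9471) - 274 = (-3 + 441 + 16810 + 9471) - 274 = 26719 - 274 = 26445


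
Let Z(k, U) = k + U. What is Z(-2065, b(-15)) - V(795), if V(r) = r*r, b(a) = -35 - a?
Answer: -634110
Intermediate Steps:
Z(k, U) = U + k
V(r) = r²
Z(-2065, b(-15)) - V(795) = ((-35 - 1*(-15)) - 2065) - 1*795² = ((-35 + 15) - 2065) - 1*632025 = (-20 - 2065) - 632025 = -2085 - 632025 = -634110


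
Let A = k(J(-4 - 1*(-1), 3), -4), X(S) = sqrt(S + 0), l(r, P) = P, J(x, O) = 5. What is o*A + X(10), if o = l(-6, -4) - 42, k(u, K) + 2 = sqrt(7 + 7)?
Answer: 92 + sqrt(10) - 46*sqrt(14) ≈ -76.954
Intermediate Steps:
X(S) = sqrt(S)
k(u, K) = -2 + sqrt(14) (k(u, K) = -2 + sqrt(7 + 7) = -2 + sqrt(14))
A = -2 + sqrt(14) ≈ 1.7417
o = -46 (o = -4 - 42 = -46)
o*A + X(10) = -46*(-2 + sqrt(14)) + sqrt(10) = (92 - 46*sqrt(14)) + sqrt(10) = 92 + sqrt(10) - 46*sqrt(14)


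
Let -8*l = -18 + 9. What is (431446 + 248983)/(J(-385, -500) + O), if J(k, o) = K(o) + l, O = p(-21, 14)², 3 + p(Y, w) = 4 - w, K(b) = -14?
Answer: 5443432/1249 ≈ 4358.2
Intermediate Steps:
l = 9/8 (l = -(-18 + 9)/8 = -⅛*(-9) = 9/8 ≈ 1.1250)
p(Y, w) = 1 - w (p(Y, w) = -3 + (4 - w) = 1 - w)
O = 169 (O = (1 - 1*14)² = (1 - 14)² = (-13)² = 169)
J(k, o) = -103/8 (J(k, o) = -14 + 9/8 = -103/8)
(431446 + 248983)/(J(-385, -500) + O) = (431446 + 248983)/(-103/8 + 169) = 680429/(1249/8) = 680429*(8/1249) = 5443432/1249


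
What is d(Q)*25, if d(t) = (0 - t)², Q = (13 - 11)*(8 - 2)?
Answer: 3600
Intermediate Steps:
Q = 12 (Q = 2*6 = 12)
d(t) = t² (d(t) = (-t)² = t²)
d(Q)*25 = 12²*25 = 144*25 = 3600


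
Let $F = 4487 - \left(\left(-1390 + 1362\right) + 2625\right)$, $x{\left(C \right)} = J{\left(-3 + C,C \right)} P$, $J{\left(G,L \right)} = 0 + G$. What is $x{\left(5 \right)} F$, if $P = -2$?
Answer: $-7560$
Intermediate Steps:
$J{\left(G,L \right)} = G$
$x{\left(C \right)} = 6 - 2 C$ ($x{\left(C \right)} = \left(-3 + C\right) \left(-2\right) = 6 - 2 C$)
$F = 1890$ ($F = 4487 - \left(-28 + 2625\right) = 4487 - 2597 = 1890$)
$x{\left(5 \right)} F = \left(6 - 10\right) 1890 = \left(-4\right) 1890 = -7560$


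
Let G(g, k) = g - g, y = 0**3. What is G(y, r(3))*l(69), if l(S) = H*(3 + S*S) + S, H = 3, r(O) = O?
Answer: 0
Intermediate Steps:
y = 0
G(g, k) = 0
l(S) = 9 + S + 3*S**2 (l(S) = 3*(3 + S*S) + S = 3*(3 + S**2) + S = (9 + 3*S**2) + S = 9 + S + 3*S**2)
G(y, r(3))*l(69) = 0*(9 + 69 + 3*69**2) = 0*(9 + 69 + 3*4761) = 0*(9 + 69 + 14283) = 0*14361 = 0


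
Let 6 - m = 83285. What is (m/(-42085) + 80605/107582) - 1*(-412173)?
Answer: 1866162074028113/4527588470 ≈ 4.1218e+5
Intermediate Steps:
m = -83279 (m = 6 - 1*83285 = 6 - 83285 = -83279)
(m/(-42085) + 80605/107582) - 1*(-412173) = (-83279/(-42085) + 80605/107582) - 1*(-412173) = (-83279*(-1/42085) + 80605*(1/107582)) + 412173 = (83279/42085 + 80605/107582) + 412173 = 12351582803/4527588470 + 412173 = 1866162074028113/4527588470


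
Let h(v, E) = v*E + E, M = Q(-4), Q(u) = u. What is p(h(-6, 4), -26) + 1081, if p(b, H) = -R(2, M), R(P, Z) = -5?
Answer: 1086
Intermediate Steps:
M = -4
h(v, E) = E + E*v (h(v, E) = E*v + E = E + E*v)
p(b, H) = 5 (p(b, H) = -1*(-5) = 5)
p(h(-6, 4), -26) + 1081 = 5 + 1081 = 1086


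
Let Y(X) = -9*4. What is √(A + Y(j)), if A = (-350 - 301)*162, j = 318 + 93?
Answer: 3*I*√11722 ≈ 324.8*I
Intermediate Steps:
j = 411
A = -105462 (A = -651*162 = -105462)
Y(X) = -36
√(A + Y(j)) = √(-105462 - 36) = √(-105498) = 3*I*√11722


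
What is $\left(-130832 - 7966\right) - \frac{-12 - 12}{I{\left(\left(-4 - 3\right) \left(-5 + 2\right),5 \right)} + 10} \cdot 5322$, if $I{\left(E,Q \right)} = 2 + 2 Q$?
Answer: $- \frac{1462914}{11} \approx -1.3299 \cdot 10^{5}$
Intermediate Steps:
$\left(-130832 - 7966\right) - \frac{-12 - 12}{I{\left(\left(-4 - 3\right) \left(-5 + 2\right),5 \right)} + 10} \cdot 5322 = \left(-130832 - 7966\right) - \frac{-12 - 12}{\left(2 + 2 \cdot 5\right) + 10} \cdot 5322 = \left(-130832 - 7966\right) - \frac{-12 - 12}{\left(2 + 10\right) + 10} \cdot 5322 = -138798 - - \frac{24}{12 + 10} \cdot 5322 = -138798 - - \frac{24}{22} \cdot 5322 = -138798 - \left(-24\right) \frac{1}{22} \cdot 5322 = -138798 - \left(- \frac{12}{11}\right) 5322 = -138798 - - \frac{63864}{11} = -138798 + \frac{63864}{11} = - \frac{1462914}{11}$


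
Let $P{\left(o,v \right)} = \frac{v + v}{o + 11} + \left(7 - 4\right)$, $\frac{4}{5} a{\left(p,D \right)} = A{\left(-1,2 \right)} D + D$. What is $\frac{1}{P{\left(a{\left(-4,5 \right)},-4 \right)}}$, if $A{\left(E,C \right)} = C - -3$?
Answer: $\frac{97}{275} \approx 0.35273$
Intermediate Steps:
$A{\left(E,C \right)} = 3 + C$ ($A{\left(E,C \right)} = C + 3 = 3 + C$)
$a{\left(p,D \right)} = \frac{15 D}{2}$ ($a{\left(p,D \right)} = \frac{5 \left(\left(3 + 2\right) D + D\right)}{4} = \frac{5 \left(5 D + D\right)}{4} = \frac{5 \cdot 6 D}{4} = \frac{15 D}{2}$)
$P{\left(o,v \right)} = 3 + \frac{2 v}{11 + o}$ ($P{\left(o,v \right)} = \frac{2 v}{11 + o} + 3 = 3 + \frac{2 v}{11 + o}$)
$\frac{1}{P{\left(a{\left(-4,5 \right)},-4 \right)}} = \frac{1}{\frac{1}{11 + \frac{15}{2} \cdot 5} \left(33 + 2 \left(-4\right) + 3 \cdot \frac{15}{2} \cdot 5\right)} = \frac{1}{\frac{1}{11 + \frac{75}{2}} \left(33 - 8 + 3 \cdot \frac{75}{2}\right)} = \frac{1}{\frac{1}{\frac{97}{2}} \left(33 - 8 + \frac{225}{2}\right)} = \frac{1}{\frac{2}{97} \cdot \frac{275}{2}} = \frac{1}{\frac{275}{97}} = \frac{97}{275}$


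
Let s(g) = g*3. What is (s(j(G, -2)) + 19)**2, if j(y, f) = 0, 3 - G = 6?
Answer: 361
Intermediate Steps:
G = -3 (G = 3 - 1*6 = 3 - 6 = -3)
s(g) = 3*g
(s(j(G, -2)) + 19)**2 = (3*0 + 19)**2 = (0 + 19)**2 = 19**2 = 361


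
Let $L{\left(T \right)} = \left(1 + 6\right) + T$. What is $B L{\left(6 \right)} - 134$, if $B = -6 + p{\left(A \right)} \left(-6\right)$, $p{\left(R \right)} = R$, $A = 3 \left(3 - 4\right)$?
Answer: $22$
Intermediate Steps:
$A = -3$ ($A = 3 \left(-1\right) = -3$)
$B = 12$ ($B = -6 - -18 = -6 + 18 = 12$)
$L{\left(T \right)} = 7 + T$
$B L{\left(6 \right)} - 134 = 12 \left(7 + 6\right) - 134 = 12 \cdot 13 - 134 = 156 - 134 = 22$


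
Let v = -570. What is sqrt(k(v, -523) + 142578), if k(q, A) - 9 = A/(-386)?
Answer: sqrt(21245094530)/386 ≈ 377.61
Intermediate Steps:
k(q, A) = 9 - A/386 (k(q, A) = 9 + A/(-386) = 9 + A*(-1/386) = 9 - A/386)
sqrt(k(v, -523) + 142578) = sqrt((9 - 1/386*(-523)) + 142578) = sqrt((9 + 523/386) + 142578) = sqrt(3997/386 + 142578) = sqrt(55039105/386) = sqrt(21245094530)/386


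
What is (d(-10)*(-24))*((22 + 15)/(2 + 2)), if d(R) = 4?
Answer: -888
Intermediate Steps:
(d(-10)*(-24))*((22 + 15)/(2 + 2)) = (4*(-24))*((22 + 15)/(2 + 2)) = -3552/4 = -96*37/4 = -888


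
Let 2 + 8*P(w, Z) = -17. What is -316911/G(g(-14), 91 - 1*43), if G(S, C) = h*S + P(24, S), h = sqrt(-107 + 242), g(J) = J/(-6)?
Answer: -48170472/46679 - 141976128*sqrt(15)/46679 ≈ -12812.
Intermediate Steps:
P(w, Z) = -19/8 (P(w, Z) = -1/4 + (1/8)*(-17) = -1/4 - 17/8 = -19/8)
g(J) = -J/6 (g(J) = J*(-1/6) = -J/6)
h = 3*sqrt(15) (h = sqrt(135) = 3*sqrt(15) ≈ 11.619)
G(S, C) = -19/8 + 3*S*sqrt(15) (G(S, C) = (3*sqrt(15))*S - 19/8 = 3*S*sqrt(15) - 19/8 = -19/8 + 3*S*sqrt(15))
-316911/G(g(-14), 91 - 1*43) = -316911/(-19/8 + 3*(-1/6*(-14))*sqrt(15)) = -316911/(-19/8 + 3*(7/3)*sqrt(15)) = -316911/(-19/8 + 7*sqrt(15))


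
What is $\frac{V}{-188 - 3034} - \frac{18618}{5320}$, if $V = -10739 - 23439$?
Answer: $\frac{30459941}{4285260} \approx 7.1081$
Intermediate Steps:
$V = -34178$
$\frac{V}{-188 - 3034} - \frac{18618}{5320} = - \frac{34178}{-188 - 3034} - \frac{18618}{5320} = - \frac{34178}{-188 - 3034} - \frac{9309}{2660} = - \frac{34178}{-3222} - \frac{9309}{2660} = \left(-34178\right) \left(- \frac{1}{3222}\right) - \frac{9309}{2660} = \frac{17089}{1611} - \frac{9309}{2660} = \frac{30459941}{4285260}$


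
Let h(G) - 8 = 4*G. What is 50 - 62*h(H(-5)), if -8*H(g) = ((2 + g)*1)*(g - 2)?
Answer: 205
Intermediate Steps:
H(g) = -(-2 + g)*(2 + g)/8 (H(g) = -(2 + g)*1*(g - 2)/8 = -(2 + g)*(-2 + g)/8 = -(-2 + g)*(2 + g)/8)
h(G) = 8 + 4*G
50 - 62*h(H(-5)) = 50 - 62*(8 + 4*(½ - ⅛*(-5)²)) = 50 - 62*(8 + 4*(½ - ⅛*25)) = 50 - 62*(8 + 4*(½ - 25/8)) = 50 - 62*(8 + 4*(-21/8)) = 50 - 62*(8 - 21/2) = 50 - 62*(-5/2) = 50 + 155 = 205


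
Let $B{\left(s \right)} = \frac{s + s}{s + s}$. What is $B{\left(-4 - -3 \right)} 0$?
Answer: $0$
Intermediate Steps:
$B{\left(s \right)} = 1$ ($B{\left(s \right)} = \frac{2 s}{2 s} = 2 s \frac{1}{2 s} = 1$)
$B{\left(-4 - -3 \right)} 0 = 1 \cdot 0 = 0$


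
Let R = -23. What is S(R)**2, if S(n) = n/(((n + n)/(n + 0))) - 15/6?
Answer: 196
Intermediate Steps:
S(n) = -5/2 + n/2 (S(n) = n/(((2*n)/n)) - 15*1/6 = n/2 - 5/2 = -5/2 + n/2)
S(R)**2 = (-5/2 + (1/2)*(-23))**2 = (-5/2 - 23/2)**2 = (-14)**2 = 196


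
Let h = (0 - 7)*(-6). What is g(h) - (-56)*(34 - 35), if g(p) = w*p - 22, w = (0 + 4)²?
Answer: 594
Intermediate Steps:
w = 16 (w = 4² = 16)
h = 42 (h = -7*(-6) = 42)
g(p) = -22 + 16*p (g(p) = 16*p - 22 = -22 + 16*p)
g(h) - (-56)*(34 - 35) = (-22 + 16*42) - (-56)*(34 - 35) = (-22 + 672) - (-56)*(-1) = 650 - 1*56 = 650 - 56 = 594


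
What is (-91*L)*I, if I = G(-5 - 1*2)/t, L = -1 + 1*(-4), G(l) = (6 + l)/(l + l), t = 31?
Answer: 65/62 ≈ 1.0484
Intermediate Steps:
G(l) = (6 + l)/(2*l) (G(l) = (6 + l)/((2*l)) = (6 + l)*(1/(2*l)) = (6 + l)/(2*l))
L = -5 (L = -1 - 4 = -5)
I = 1/434 (I = ((6 + (-5 - 1*2))/(2*(-5 - 1*2)))/31 = ((6 + (-5 - 2))/(2*(-5 - 2)))*(1/31) = ((½)*(6 - 7)/(-7))*(1/31) = ((½)*(-⅐)*(-1))*(1/31) = (1/14)*(1/31) = 1/434 ≈ 0.0023041)
(-91*L)*I = -91*(-5)*(1/434) = 455*(1/434) = 65/62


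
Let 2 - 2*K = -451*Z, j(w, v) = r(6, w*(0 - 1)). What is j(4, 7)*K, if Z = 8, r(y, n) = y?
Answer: 10830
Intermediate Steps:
j(w, v) = 6
K = 1805 (K = 1 - (-451)*8/2 = 1 - ½*(-3608) = 1 + 1804 = 1805)
j(4, 7)*K = 6*1805 = 10830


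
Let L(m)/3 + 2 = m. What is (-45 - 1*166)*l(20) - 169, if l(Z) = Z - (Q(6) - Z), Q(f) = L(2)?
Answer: -8609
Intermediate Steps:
L(m) = -6 + 3*m
Q(f) = 0 (Q(f) = -6 + 3*2 = -6 + 6 = 0)
l(Z) = 2*Z (l(Z) = Z - (0 - Z) = Z - (-1)*Z = Z + Z = 2*Z)
(-45 - 1*166)*l(20) - 169 = (-45 - 1*166)*(2*20) - 169 = (-45 - 166)*40 - 169 = -211*40 - 169 = -8440 - 169 = -8609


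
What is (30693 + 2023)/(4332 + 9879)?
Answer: 32716/14211 ≈ 2.3022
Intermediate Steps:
(30693 + 2023)/(4332 + 9879) = 32716/14211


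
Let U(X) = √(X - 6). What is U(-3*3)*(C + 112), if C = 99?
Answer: 211*I*√15 ≈ 817.2*I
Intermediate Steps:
U(X) = √(-6 + X)
U(-3*3)*(C + 112) = √(-6 - 3*3)*(99 + 112) = √(-6 - 9)*211 = √(-15)*211 = (I*√15)*211 = 211*I*√15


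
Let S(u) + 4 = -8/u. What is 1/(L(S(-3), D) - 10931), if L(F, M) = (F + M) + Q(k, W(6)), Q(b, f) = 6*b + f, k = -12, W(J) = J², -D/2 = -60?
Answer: -3/32545 ≈ -9.2180e-5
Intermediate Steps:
D = 120 (D = -2*(-60) = 120)
Q(b, f) = f + 6*b
S(u) = -4 - 8/u
L(F, M) = -36 + F + M (L(F, M) = (F + M) + (6² + 6*(-12)) = (F + M) + (36 - 72) = (F + M) - 36 = -36 + F + M)
1/(L(S(-3), D) - 10931) = 1/((-36 + (-4 - 8/(-3)) + 120) - 10931) = 1/((-36 + (-4 - 8*(-⅓)) + 120) - 10931) = 1/((-36 + (-4 + 8/3) + 120) - 10931) = 1/((-36 - 4/3 + 120) - 10931) = 1/(248/3 - 10931) = 1/(-32545/3) = -3/32545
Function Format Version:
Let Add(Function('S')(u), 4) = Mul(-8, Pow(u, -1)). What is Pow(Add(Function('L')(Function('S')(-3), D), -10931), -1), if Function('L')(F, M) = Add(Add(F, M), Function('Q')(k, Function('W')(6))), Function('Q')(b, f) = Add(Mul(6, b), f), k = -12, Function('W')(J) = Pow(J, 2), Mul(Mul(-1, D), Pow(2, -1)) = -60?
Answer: Rational(-3, 32545) ≈ -9.2180e-5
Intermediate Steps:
D = 120 (D = Mul(-2, -60) = 120)
Function('Q')(b, f) = Add(f, Mul(6, b))
Function('S')(u) = Add(-4, Mul(-8, Pow(u, -1)))
Function('L')(F, M) = Add(-36, F, M) (Function('L')(F, M) = Add(Add(F, M), Add(Pow(6, 2), Mul(6, -12))) = Add(Add(F, M), Add(36, -72)) = Add(Add(F, M), -36) = Add(-36, F, M))
Pow(Add(Function('L')(Function('S')(-3), D), -10931), -1) = Pow(Add(Add(-36, Add(-4, Mul(-8, Pow(-3, -1))), 120), -10931), -1) = Pow(Add(Add(-36, Add(-4, Mul(-8, Rational(-1, 3))), 120), -10931), -1) = Pow(Add(Add(-36, Add(-4, Rational(8, 3)), 120), -10931), -1) = Pow(Add(Add(-36, Rational(-4, 3), 120), -10931), -1) = Pow(Add(Rational(248, 3), -10931), -1) = Pow(Rational(-32545, 3), -1) = Rational(-3, 32545)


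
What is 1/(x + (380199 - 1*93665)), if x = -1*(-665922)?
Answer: 1/952456 ≈ 1.0499e-6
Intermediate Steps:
x = 665922
1/(x + (380199 - 1*93665)) = 1/(665922 + (380199 - 1*93665)) = 1/(665922 + (380199 - 93665)) = 1/(665922 + 286534) = 1/952456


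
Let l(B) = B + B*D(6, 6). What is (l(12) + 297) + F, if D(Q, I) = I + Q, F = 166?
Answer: 619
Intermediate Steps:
l(B) = 13*B (l(B) = B + B*(6 + 6) = B + B*12 = B + 12*B = 13*B)
(l(12) + 297) + F = (13*12 + 297) + 166 = (156 + 297) + 166 = 453 + 166 = 619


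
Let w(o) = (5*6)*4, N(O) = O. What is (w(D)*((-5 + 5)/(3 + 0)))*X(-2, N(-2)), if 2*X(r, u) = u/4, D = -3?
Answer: 0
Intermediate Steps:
X(r, u) = u/8 (X(r, u) = (u/4)/2 = u/8)
w(o) = 120 (w(o) = 30*4 = 120)
(w(D)*((-5 + 5)/(3 + 0)))*X(-2, N(-2)) = (120*((-5 + 5)/(3 + 0)))*((⅛)*(-2)) = (120*(0/3))*(-¼) = (120*(0*(⅓)))*(-¼) = (120*0)*(-¼) = 0*(-¼) = 0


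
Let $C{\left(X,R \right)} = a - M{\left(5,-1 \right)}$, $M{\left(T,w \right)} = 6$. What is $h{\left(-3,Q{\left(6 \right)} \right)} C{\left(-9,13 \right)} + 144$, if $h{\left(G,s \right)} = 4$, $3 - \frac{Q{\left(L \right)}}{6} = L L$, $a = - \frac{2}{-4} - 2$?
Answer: $114$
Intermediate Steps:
$a = - \frac{3}{2}$ ($a = \left(-2\right) \left(- \frac{1}{4}\right) - 2 = \frac{1}{2} - 2 = - \frac{3}{2} \approx -1.5$)
$Q{\left(L \right)} = 18 - 6 L^{2}$ ($Q{\left(L \right)} = 18 - 6 L L = 18 - 6 L^{2}$)
$C{\left(X,R \right)} = - \frac{15}{2}$ ($C{\left(X,R \right)} = - \frac{3}{2} - 6 = - \frac{15}{2}$)
$h{\left(-3,Q{\left(6 \right)} \right)} C{\left(-9,13 \right)} + 144 = 4 \left(- \frac{15}{2}\right) + 144 = -30 + 144 = 114$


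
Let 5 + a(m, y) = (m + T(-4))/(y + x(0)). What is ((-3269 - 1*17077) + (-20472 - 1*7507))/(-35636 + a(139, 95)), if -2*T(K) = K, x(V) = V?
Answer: 4590875/3385754 ≈ 1.3559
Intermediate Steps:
T(K) = -K/2
a(m, y) = -5 + (2 + m)/y (a(m, y) = -5 + (m - ½*(-4))/(y + 0) = -5 + (m + 2)/y = -5 + (2 + m)/y)
((-3269 - 1*17077) + (-20472 - 1*7507))/(-35636 + a(139, 95)) = ((-3269 - 1*17077) + (-20472 - 1*7507))/(-35636 + (2 + 139 - 5*95)/95) = ((-3269 - 17077) + (-20472 - 7507))/(-35636 + (2 + 139 - 475)/95) = (-20346 - 27979)/(-35636 + (1/95)*(-334)) = -48325/(-35636 - 334/95) = -48325/(-3385754/95) = -48325*(-95/3385754) = 4590875/3385754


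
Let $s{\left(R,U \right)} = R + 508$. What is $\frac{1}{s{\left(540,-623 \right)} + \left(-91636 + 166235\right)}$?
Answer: $\frac{1}{75647} \approx 1.3219 \cdot 10^{-5}$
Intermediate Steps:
$s{\left(R,U \right)} = 508 + R$
$\frac{1}{s{\left(540,-623 \right)} + \left(-91636 + 166235\right)} = \frac{1}{\left(508 + 540\right) + \left(-91636 + 166235\right)} = \frac{1}{1048 + 74599} = \frac{1}{75647}$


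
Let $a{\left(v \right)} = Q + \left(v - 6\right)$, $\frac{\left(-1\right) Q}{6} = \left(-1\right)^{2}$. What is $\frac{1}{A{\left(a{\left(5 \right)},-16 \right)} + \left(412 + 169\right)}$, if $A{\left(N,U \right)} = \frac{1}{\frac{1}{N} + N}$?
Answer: $\frac{50}{29043} \approx 0.0017216$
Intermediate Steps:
$Q = -6$ ($Q = - 6 \left(-1\right)^{2} = \left(-6\right) 1 = -6$)
$a{\left(v \right)} = -12 + v$ ($a{\left(v \right)} = -6 + \left(v - 6\right) = -6 + \left(-6 + v\right) = -12 + v$)
$A{\left(N,U \right)} = \frac{1}{N + \frac{1}{N}}$
$\frac{1}{A{\left(a{\left(5 \right)},-16 \right)} + \left(412 + 169\right)} = \frac{1}{\frac{-12 + 5}{1 + \left(-12 + 5\right)^{2}} + \left(412 + 169\right)} = \frac{1}{- \frac{7}{1 + \left(-7\right)^{2}} + 581} = \frac{1}{- \frac{7}{1 + 49} + 581} = \frac{1}{- \frac{7}{50} + 581} = \frac{1}{\frac{29043}{50}} = \frac{50}{29043}$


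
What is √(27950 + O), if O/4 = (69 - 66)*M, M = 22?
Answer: √28214 ≈ 167.97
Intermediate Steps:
O = 264 (O = 4*((69 - 66)*22) = 4*(3*22) = 4*66 = 264)
√(27950 + O) = √(27950 + 264) = √28214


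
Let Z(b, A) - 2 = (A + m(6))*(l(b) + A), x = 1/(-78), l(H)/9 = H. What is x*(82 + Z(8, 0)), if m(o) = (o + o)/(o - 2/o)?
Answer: -670/221 ≈ -3.0317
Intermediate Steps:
l(H) = 9*H
m(o) = 2*o/(o - 2/o) (m(o) = (2*o)/(o - 2/o) = 2*o/(o - 2/o))
x = -1/78 ≈ -0.012821
Z(b, A) = 2 + (36/17 + A)*(A + 9*b) (Z(b, A) = 2 + (A + 2*6²/(-2 + 6²))*(9*b + A) = 2 + (A + 2*36/(-2 + 36))*(A + 9*b) = 2 + (A + 2*36/34)*(A + 9*b) = 2 + (A + 2*36*(1/34))*(A + 9*b) = 2 + (A + 36/17)*(A + 9*b) = 2 + (36/17 + A)*(A + 9*b))
x*(82 + Z(8, 0)) = -(82 + (2 + 0² + (36/17)*0 + (324/17)*8 + 9*0*8))/78 = -(82 + (2 + 0 + 0 + 2592/17 + 0))/78 = -(82 + 2626/17)/78 = -1/78*4020/17 = -670/221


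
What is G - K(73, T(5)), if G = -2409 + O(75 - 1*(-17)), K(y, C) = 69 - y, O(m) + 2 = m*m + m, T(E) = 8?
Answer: 6149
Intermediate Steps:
O(m) = -2 + m + m**2 (O(m) = -2 + (m*m + m) = -2 + (m**2 + m) = -2 + (m + m**2) = -2 + m + m**2)
G = 6145 (G = -2409 + (-2 + (75 - 1*(-17)) + (75 - 1*(-17))**2) = -2409 + (-2 + (75 + 17) + (75 + 17)**2) = -2409 + (-2 + 92 + 92**2) = -2409 + (-2 + 92 + 8464) = -2409 + 8554 = 6145)
G - K(73, T(5)) = 6145 - (69 - 1*73) = 6145 - (69 - 73) = 6145 - 1*(-4) = 6145 + 4 = 6149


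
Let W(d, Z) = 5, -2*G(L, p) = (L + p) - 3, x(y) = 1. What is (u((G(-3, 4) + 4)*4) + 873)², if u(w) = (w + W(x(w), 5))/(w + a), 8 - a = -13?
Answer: 1282929124/1681 ≈ 7.6319e+5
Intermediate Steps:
a = 21 (a = 8 - 1*(-13) = 8 + 13 = 21)
G(L, p) = 3/2 - L/2 - p/2 (G(L, p) = -((L + p) - 3)/2 = -(-3 + L + p)/2 = 3/2 - L/2 - p/2)
u(w) = (5 + w)/(21 + w) (u(w) = (w + 5)/(w + 21) = (5 + w)/(21 + w))
(u((G(-3, 4) + 4)*4) + 873)² = ((5 + ((3/2 - ½*(-3) - ½*4) + 4)*4)/(21 + ((3/2 - ½*(-3) - ½*4) + 4)*4) + 873)² = ((5 + ((3/2 + 3/2 - 2) + 4)*4)/(21 + ((3/2 + 3/2 - 2) + 4)*4) + 873)² = ((5 + (1 + 4)*4)/(21 + (1 + 4)*4) + 873)² = ((5 + 5*4)/(21 + 5*4) + 873)² = ((5 + 20)/(21 + 20) + 873)² = (25/41 + 873)² = (35818/41)² = 1282929124/1681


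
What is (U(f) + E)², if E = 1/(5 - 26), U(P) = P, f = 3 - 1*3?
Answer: 1/441 ≈ 0.0022676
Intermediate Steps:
f = 0 (f = 3 - 3 = 0)
E = -1/21 (E = 1/(-21) = -1/21 ≈ -0.047619)
(U(f) + E)² = (0 - 1/21)² = (-1/21)² = 1/441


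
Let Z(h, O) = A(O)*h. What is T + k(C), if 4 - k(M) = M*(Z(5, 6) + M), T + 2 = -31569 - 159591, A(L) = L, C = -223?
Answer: -234197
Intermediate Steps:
T = -191162 (T = -2 + (-31569 - 159591) = -2 - 191160 = -191162)
Z(h, O) = O*h
k(M) = 4 - M*(30 + M) (k(M) = 4 - M*(6*5 + M) = 4 - M*(30 + M))
T + k(C) = -191162 + (4 - 1*(-223)² - 30*(-223)) = -191162 + (4 - 1*49729 + 6690) = -191162 + (4 - 49729 + 6690) = -191162 - 43035 = -234197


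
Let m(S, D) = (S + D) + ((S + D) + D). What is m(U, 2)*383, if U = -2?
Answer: 766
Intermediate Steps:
m(S, D) = 2*S + 3*D (m(S, D) = (D + S) + ((D + S) + D) = (D + S) + (S + 2*D) = 2*S + 3*D)
m(U, 2)*383 = (2*(-2) + 3*2)*383 = (-4 + 6)*383 = 2*383 = 766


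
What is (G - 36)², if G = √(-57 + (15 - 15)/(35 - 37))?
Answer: (36 - I*√57)² ≈ 1239.0 - 543.59*I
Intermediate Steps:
G = I*√57 (G = √(-57 + 0/(-2)) = √(-57 + 0*(-½)) = √(-57 + 0) = √(-57) = I*√57 ≈ 7.5498*I)
(G - 36)² = (I*√57 - 36)² = (-36 + I*√57)²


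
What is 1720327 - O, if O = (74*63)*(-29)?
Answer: 1855525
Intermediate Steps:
O = -135198 (O = 4662*(-29) = -135198)
1720327 - O = 1720327 - 1*(-135198) = 1720327 + 135198 = 1855525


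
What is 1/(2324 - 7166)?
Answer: -1/4842 ≈ -0.00020653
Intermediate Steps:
1/(2324 - 7166) = 1/(-4842) = -1/4842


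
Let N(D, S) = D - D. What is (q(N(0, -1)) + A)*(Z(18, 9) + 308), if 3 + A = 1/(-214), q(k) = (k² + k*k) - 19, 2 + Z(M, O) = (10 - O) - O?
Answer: -701641/107 ≈ -6557.4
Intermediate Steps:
Z(M, O) = 8 - 2*O (Z(M, O) = -2 + ((10 - O) - O) = -2 + (10 - 2*O) = 8 - 2*O)
N(D, S) = 0
q(k) = -19 + 2*k² (q(k) = (k² + k²) - 19 = 2*k² - 19 = -19 + 2*k²)
A = -643/214 (A = -3 + 1/(-214) = -3 - 1/214 = -643/214 ≈ -3.0047)
(q(N(0, -1)) + A)*(Z(18, 9) + 308) = ((-19 + 2*0²) - 643/214)*((8 - 2*9) + 308) = ((-19 + 2*0) - 643/214)*((8 - 18) + 308) = ((-19 + 0) - 643/214)*(-10 + 308) = (-19 - 643/214)*298 = -4709/214*298 = -701641/107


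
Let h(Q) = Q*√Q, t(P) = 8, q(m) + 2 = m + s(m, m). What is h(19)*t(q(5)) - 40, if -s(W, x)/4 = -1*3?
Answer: -40 + 152*√19 ≈ 622.55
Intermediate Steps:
s(W, x) = 12 (s(W, x) = -(-4)*3 = -4*(-3) = 12)
q(m) = 10 + m (q(m) = -2 + (m + 12) = -2 + (12 + m) = 10 + m)
h(Q) = Q^(3/2)
h(19)*t(q(5)) - 40 = 19^(3/2)*8 - 40 = (19*√19)*8 - 40 = 152*√19 - 40 = -40 + 152*√19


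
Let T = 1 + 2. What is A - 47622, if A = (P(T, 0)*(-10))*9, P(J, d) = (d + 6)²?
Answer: -50862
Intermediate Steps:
T = 3
P(J, d) = (6 + d)²
A = -3240 (A = ((6 + 0)²*(-10))*9 = (6²*(-10))*9 = (36*(-10))*9 = -360*9 = -3240)
A - 47622 = -3240 - 47622 = -50862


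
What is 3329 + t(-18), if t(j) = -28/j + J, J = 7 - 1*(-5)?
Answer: 30083/9 ≈ 3342.6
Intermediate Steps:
J = 12 (J = 7 + 5 = 12)
t(j) = 12 - 28/j (t(j) = -28/j + 12 = 12 - 28/j)
3329 + t(-18) = 3329 + (12 - 28/(-18)) = 3329 + (12 - 28*(-1/18)) = 3329 + (12 + 14/9) = 3329 + 122/9 = 30083/9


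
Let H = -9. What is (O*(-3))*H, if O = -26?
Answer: -702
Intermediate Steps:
(O*(-3))*H = -26*(-3)*(-9) = 78*(-9) = -702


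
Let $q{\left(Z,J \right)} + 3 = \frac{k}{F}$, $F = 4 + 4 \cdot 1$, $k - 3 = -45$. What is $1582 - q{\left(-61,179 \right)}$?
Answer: $\frac{6361}{4} \approx 1590.3$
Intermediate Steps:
$k = -42$ ($k = 3 - 45 = -42$)
$F = 8$ ($F = 4 + 4 = 8$)
$q{\left(Z,J \right)} = - \frac{33}{4}$ ($q{\left(Z,J \right)} = -3 - \frac{42}{8} = -3 - \frac{21}{4} = - \frac{33}{4}$)
$1582 - q{\left(-61,179 \right)} = 1582 - - \frac{33}{4} = 1582 + \frac{33}{4} = \frac{6361}{4}$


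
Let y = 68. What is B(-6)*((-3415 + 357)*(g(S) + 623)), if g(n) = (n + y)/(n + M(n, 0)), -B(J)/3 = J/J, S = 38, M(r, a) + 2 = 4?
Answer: 57397131/10 ≈ 5.7397e+6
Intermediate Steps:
M(r, a) = 2 (M(r, a) = -2 + 4 = 2)
B(J) = -3 (B(J) = -3*J/J = -3*1 = -3)
g(n) = (68 + n)/(2 + n) (g(n) = (n + 68)/(n + 2) = (68 + n)/(2 + n))
B(-6)*((-3415 + 357)*(g(S) + 623)) = -3*(-3415 + 357)*((68 + 38)/(2 + 38) + 623) = -(-9174)*(106/40 + 623) = -(-9174)*((1/40)*106 + 623) = -(-9174)*(53/20 + 623) = -(-9174)*12513/20 = -3*(-19132377/10) = 57397131/10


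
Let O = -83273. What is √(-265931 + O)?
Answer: 2*I*√87301 ≈ 590.93*I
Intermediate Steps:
√(-265931 + O) = √(-265931 - 83273) = √(-349204) = 2*I*√87301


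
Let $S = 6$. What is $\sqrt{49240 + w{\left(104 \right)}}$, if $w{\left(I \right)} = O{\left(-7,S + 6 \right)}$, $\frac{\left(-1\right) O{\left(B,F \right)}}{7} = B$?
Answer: $\sqrt{49289} \approx 222.01$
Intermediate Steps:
$O{\left(B,F \right)} = - 7 B$
$w{\left(I \right)} = 49$ ($w{\left(I \right)} = \left(-7\right) \left(-7\right) = 49$)
$\sqrt{49240 + w{\left(104 \right)}} = \sqrt{49240 + 49} = \sqrt{49289}$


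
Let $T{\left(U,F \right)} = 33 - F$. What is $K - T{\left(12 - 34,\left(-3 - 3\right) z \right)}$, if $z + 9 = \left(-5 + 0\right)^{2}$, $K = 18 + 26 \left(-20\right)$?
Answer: $-631$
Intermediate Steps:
$K = -502$ ($K = 18 - 520 = -502$)
$z = 16$ ($z = -9 + \left(-5 + 0\right)^{2} = -9 + \left(-5\right)^{2} = -9 + 25 = 16$)
$K - T{\left(12 - 34,\left(-3 - 3\right) z \right)} = -502 - \left(33 - \left(-3 - 3\right) 16\right) = -502 - \left(33 - \left(-6\right) 16\right) = -502 - \left(33 - -96\right) = -502 - \left(33 + 96\right) = -502 - 129 = -631$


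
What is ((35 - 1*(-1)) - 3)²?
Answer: 1089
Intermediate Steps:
((35 - 1*(-1)) - 3)² = ((35 + 1) - 3)² = (36 - 3)² = 33² = 1089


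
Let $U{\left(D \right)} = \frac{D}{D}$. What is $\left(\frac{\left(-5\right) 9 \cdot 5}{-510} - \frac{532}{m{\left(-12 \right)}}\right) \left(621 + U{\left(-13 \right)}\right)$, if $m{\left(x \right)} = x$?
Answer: $\frac{1420337}{51} \approx 27850.0$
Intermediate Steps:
$U{\left(D \right)} = 1$
$\left(\frac{\left(-5\right) 9 \cdot 5}{-510} - \frac{532}{m{\left(-12 \right)}}\right) \left(621 + U{\left(-13 \right)}\right) = \left(\frac{\left(-5\right) 9 \cdot 5}{-510} - \frac{532}{-12}\right) \left(621 + 1\right) = \left(\left(-45\right) 5 \left(- \frac{1}{510}\right) - - \frac{133}{3}\right) 622 = \left(\left(-225\right) \left(- \frac{1}{510}\right) + \frac{133}{3}\right) 622 = \left(\frac{15}{34} + \frac{133}{3}\right) 622 = \frac{4567}{102} \cdot 622 = \frac{1420337}{51}$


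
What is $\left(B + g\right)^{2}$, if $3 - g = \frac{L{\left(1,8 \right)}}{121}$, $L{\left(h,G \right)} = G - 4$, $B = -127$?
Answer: $\frac{225240064}{14641} \approx 15384.0$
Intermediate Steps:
$L{\left(h,G \right)} = -4 + G$ ($L{\left(h,G \right)} = G - 4 = -4 + G$)
$g = \frac{359}{121}$ ($g = 3 - \frac{-4 + 8}{121} = 3 - 4 \cdot \frac{1}{121} = 3 - \frac{4}{121} = \frac{359}{121} \approx 2.9669$)
$\left(B + g\right)^{2} = \left(-127 + \frac{359}{121}\right)^{2} = \left(- \frac{15008}{121}\right)^{2} = \frac{225240064}{14641}$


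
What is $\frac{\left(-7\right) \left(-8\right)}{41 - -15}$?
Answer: $1$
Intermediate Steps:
$\frac{\left(-7\right) \left(-8\right)}{41 - -15} = \frac{56}{41 + 15} = \frac{56}{56} = 56 \cdot \frac{1}{56} = 1$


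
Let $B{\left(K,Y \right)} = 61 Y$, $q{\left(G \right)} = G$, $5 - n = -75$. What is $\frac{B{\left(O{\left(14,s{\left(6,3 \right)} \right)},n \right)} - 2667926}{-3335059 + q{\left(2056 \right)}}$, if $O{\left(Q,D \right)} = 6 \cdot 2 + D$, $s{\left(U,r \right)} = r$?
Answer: $\frac{887682}{1111001} \approx 0.79899$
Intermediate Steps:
$n = 80$ ($n = 5 - -75 = 5 + 75 = 80$)
$O{\left(Q,D \right)} = 12 + D$
$\frac{B{\left(O{\left(14,s{\left(6,3 \right)} \right)},n \right)} - 2667926}{-3335059 + q{\left(2056 \right)}} = \frac{61 \cdot 80 - 2667926}{-3335059 + 2056} = \frac{4880 - 2667926}{-3333003} = \left(-2663046\right) \left(- \frac{1}{3333003}\right) = \frac{887682}{1111001}$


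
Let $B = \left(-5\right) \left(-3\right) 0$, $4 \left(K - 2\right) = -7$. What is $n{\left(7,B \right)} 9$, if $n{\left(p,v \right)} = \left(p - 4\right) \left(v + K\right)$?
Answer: $\frac{27}{4} \approx 6.75$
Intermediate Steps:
$K = \frac{1}{4}$ ($K = 2 + \frac{1}{4} \left(-7\right) = 2 - \frac{7}{4} = \frac{1}{4} \approx 0.25$)
$B = 0$ ($B = 15 \cdot 0 = 0$)
$n{\left(p,v \right)} = \left(-4 + p\right) \left(\frac{1}{4} + v\right)$ ($n{\left(p,v \right)} = \left(p - 4\right) \left(v + \frac{1}{4}\right) = \left(-4 + p\right) \left(\frac{1}{4} + v\right)$)
$n{\left(7,B \right)} 9 = \left(-1 - 0 + \frac{1}{4} \cdot 7 + 7 \cdot 0\right) 9 = \left(-1 + 0 + \frac{7}{4} + 0\right) 9 = \frac{3}{4} \cdot 9 = \frac{27}{4}$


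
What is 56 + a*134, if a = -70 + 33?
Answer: -4902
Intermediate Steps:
a = -37
56 + a*134 = 56 - 37*134 = 56 - 4958 = -4902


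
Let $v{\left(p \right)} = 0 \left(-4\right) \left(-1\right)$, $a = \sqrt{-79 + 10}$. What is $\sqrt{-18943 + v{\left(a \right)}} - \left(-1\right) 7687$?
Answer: $7687 + i \sqrt{18943} \approx 7687.0 + 137.63 i$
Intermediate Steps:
$a = i \sqrt{69}$ ($a = \sqrt{-69} = i \sqrt{69} \approx 8.3066 i$)
$v{\left(p \right)} = 0$ ($v{\left(p \right)} = 0 \left(-1\right) = 0$)
$\sqrt{-18943 + v{\left(a \right)}} - \left(-1\right) 7687 = \sqrt{-18943 + 0} - \left(-1\right) 7687 = \sqrt{-18943} - -7687 = i \sqrt{18943} + 7687 = 7687 + i \sqrt{18943}$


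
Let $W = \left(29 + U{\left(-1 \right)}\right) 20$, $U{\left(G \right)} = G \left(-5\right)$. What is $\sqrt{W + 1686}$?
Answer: $13 \sqrt{14} \approx 48.642$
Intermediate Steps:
$U{\left(G \right)} = - 5 G$
$W = 680$ ($W = \left(29 - -5\right) 20 = \left(29 + 5\right) 20 = 34 \cdot 20 = 680$)
$\sqrt{W + 1686} = \sqrt{680 + 1686} = \sqrt{2366} = 13 \sqrt{14}$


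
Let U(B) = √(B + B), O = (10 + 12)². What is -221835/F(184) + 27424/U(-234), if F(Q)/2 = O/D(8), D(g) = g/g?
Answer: -221835/968 - 13712*I*√13/39 ≈ -229.17 - 1267.7*I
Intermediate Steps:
D(g) = 1
O = 484 (O = 22² = 484)
U(B) = √2*√B (U(B) = √(2*B) = √2*√B)
F(Q) = 968 (F(Q) = 2*(484/1) = 2*(484*1) = 2*484 = 968)
-221835/F(184) + 27424/U(-234) = -221835/968 + 27424/((√2*√(-234))) = -221835*1/968 + 27424/((√2*(3*I*√26))) = -221835/968 + 27424/((6*I*√13)) = -221835/968 + 27424*(-I*√13/78) = -221835/968 - 13712*I*√13/39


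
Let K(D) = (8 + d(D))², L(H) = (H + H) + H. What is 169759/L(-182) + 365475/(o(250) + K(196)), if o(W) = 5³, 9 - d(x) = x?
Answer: -146136629/487851 ≈ -299.55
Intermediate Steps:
L(H) = 3*H (L(H) = 2*H + H = 3*H)
d(x) = 9 - x
o(W) = 125
K(D) = (17 - D)² (K(D) = (8 + (9 - D))² = (17 - D)²)
169759/L(-182) + 365475/(o(250) + K(196)) = 169759/((3*(-182))) + 365475/(125 + (-17 + 196)²) = 169759/(-546) + 365475/(125 + 179²) = 169759*(-1/546) + 365475/(125 + 32041) = -169759/546 + 365475/32166 = -169759/546 + 365475*(1/32166) = -169759/546 + 121825/10722 = -146136629/487851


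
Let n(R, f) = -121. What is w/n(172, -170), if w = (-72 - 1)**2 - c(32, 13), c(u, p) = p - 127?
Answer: -5443/121 ≈ -44.983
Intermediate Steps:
c(u, p) = -127 + p
w = 5443 (w = (-72 - 1)**2 - (-127 + 13) = (-73)**2 - 1*(-114) = 5329 + 114 = 5443)
w/n(172, -170) = 5443/(-121) = 5443*(-1/121) = -5443/121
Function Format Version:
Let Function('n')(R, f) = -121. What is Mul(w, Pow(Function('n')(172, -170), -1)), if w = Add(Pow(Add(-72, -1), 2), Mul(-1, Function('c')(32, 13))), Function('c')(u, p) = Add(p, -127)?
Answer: Rational(-5443, 121) ≈ -44.983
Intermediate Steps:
Function('c')(u, p) = Add(-127, p)
w = 5443 (w = Add(Pow(Add(-72, -1), 2), Mul(-1, Add(-127, 13))) = Add(Pow(-73, 2), Mul(-1, -114)) = Add(5329, 114) = 5443)
Mul(w, Pow(Function('n')(172, -170), -1)) = Mul(5443, Pow(-121, -1)) = Mul(5443, Rational(-1, 121)) = Rational(-5443, 121)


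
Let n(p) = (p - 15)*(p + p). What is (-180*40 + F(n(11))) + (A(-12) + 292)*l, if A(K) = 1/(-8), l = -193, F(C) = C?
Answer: -508959/8 ≈ -63620.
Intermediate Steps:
n(p) = 2*p*(-15 + p) (n(p) = (-15 + p)*(2*p) = 2*p*(-15 + p))
A(K) = -⅛
(-180*40 + F(n(11))) + (A(-12) + 292)*l = (-180*40 + 2*11*(-15 + 11)) + (-⅛ + 292)*(-193) = (-7200 + 2*11*(-4)) + (2335/8)*(-193) = (-7200 - 88) - 450655/8 = -7288 - 450655/8 = -508959/8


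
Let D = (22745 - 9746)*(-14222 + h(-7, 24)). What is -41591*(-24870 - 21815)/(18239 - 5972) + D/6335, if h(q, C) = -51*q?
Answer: 288274888048/2220327 ≈ 1.2983e+5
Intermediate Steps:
D = -180231135 (D = (22745 - 9746)*(-14222 - 51*(-7)) = 12999*(-14222 + 357) = 12999*(-13865) = -180231135)
-41591*(-24870 - 21815)/(18239 - 5972) + D/6335 = -41591*(-24870 - 21815)/(18239 - 5972) - 180231135/6335 = -41591/(12267/(-46685)) - 180231135*1/6335 = -41591/(12267*(-1/46685)) - 5149461/181 = -41591/(-12267/46685) - 5149461/181 = -41591*(-46685/12267) - 5149461/181 = 1941675835/12267 - 5149461/181 = 288274888048/2220327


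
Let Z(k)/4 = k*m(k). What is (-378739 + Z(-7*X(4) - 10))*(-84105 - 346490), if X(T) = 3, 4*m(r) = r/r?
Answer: 163096468150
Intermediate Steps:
m(r) = 1/4 (m(r) = (r/r)/4 = (1/4)*1 = 1/4)
Z(k) = k (Z(k) = 4*(k*(1/4)) = 4*(k/4) = k)
(-378739 + Z(-7*X(4) - 10))*(-84105 - 346490) = (-378739 + (-7*3 - 10))*(-84105 - 346490) = (-378739 + (-21 - 10))*(-430595) = (-378739 - 31)*(-430595) = -378770*(-430595) = 163096468150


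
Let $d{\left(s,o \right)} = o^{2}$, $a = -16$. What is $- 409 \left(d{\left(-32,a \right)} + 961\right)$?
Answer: $-497753$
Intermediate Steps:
$- 409 \left(d{\left(-32,a \right)} + 961\right) = - 409 \left(\left(-16\right)^{2} + 961\right) = - 409 \left(256 + 961\right) = \left(-409\right) 1217 = -497753$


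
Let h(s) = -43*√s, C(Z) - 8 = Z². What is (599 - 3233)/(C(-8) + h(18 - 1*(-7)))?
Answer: 2634/143 ≈ 18.420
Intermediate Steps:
C(Z) = 8 + Z²
(599 - 3233)/(C(-8) + h(18 - 1*(-7))) = (599 - 3233)/((8 + (-8)²) - 43*√(18 - 1*(-7))) = -2634/((8 + 64) - 43*√(18 + 7)) = -2634/(72 - 43*√25) = -2634/(72 - 43*5) = -2634/(72 - 215) = -2634/(-143) = -2634*(-1/143) = 2634/143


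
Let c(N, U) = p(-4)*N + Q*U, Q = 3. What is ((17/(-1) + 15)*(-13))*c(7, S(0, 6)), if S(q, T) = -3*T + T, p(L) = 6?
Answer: 156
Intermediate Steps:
S(q, T) = -2*T
c(N, U) = 3*U + 6*N (c(N, U) = 6*N + 3*U = 3*U + 6*N)
((17/(-1) + 15)*(-13))*c(7, S(0, 6)) = ((17/(-1) + 15)*(-13))*(3*(-2*6) + 6*7) = ((17*(-1) + 15)*(-13))*(3*(-12) + 42) = ((-17 + 15)*(-13))*(-36 + 42) = -2*(-13)*6 = 26*6 = 156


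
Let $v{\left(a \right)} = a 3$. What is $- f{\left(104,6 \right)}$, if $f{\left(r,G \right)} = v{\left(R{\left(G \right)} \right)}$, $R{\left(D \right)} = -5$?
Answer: $15$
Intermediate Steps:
$v{\left(a \right)} = 3 a$
$f{\left(r,G \right)} = -15$ ($f{\left(r,G \right)} = 3 \left(-5\right) = -15$)
$- f{\left(104,6 \right)} = \left(-1\right) \left(-15\right) = 15$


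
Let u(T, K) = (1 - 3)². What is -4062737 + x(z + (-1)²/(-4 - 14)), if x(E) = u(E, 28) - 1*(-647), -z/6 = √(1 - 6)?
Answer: -4062086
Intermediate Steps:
u(T, K) = 4 (u(T, K) = (-2)² = 4)
z = -6*I*√5 (z = -6*√(1 - 6) = -6*I*√5 ≈ -13.416*I)
x(E) = 651 (x(E) = 4 - 1*(-647) = 4 + 647 = 651)
-4062737 + x(z + (-1)²/(-4 - 14)) = -4062737 + 651 = -4062086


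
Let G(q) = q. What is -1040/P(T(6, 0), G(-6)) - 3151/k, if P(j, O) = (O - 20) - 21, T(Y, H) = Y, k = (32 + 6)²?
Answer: 1353663/67868 ≈ 19.946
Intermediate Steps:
k = 1444 (k = 38² = 1444)
P(j, O) = -41 + O (P(j, O) = (-20 + O) - 21 = -41 + O)
-1040/P(T(6, 0), G(-6)) - 3151/k = -1040/(-41 - 6) - 3151/1444 = -1040/(-47) - 3151*1/1444 = -1040*(-1/47) - 3151/1444 = 1040/47 - 3151/1444 = 1353663/67868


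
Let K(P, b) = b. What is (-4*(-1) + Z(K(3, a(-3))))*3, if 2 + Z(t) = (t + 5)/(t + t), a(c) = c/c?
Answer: 15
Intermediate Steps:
a(c) = 1
Z(t) = -2 + (5 + t)/(2*t) (Z(t) = -2 + (t + 5)/(t + t) = -2 + (5 + t)/((2*t)) = -2 + (5 + t)*(1/(2*t)) = -2 + (5 + t)/(2*t))
(-4*(-1) + Z(K(3, a(-3))))*3 = (-4*(-1) + (½)*(5 - 3*1)/1)*3 = (4 + (½)*1*(5 - 3))*3 = (4 + (½)*1*2)*3 = (4 + 1)*3 = 5*3 = 15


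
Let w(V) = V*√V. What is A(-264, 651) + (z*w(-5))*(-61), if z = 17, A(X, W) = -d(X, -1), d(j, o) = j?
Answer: 264 + 5185*I*√5 ≈ 264.0 + 11594.0*I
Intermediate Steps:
w(V) = V^(3/2)
A(X, W) = -X
A(-264, 651) + (z*w(-5))*(-61) = -1*(-264) + (17*(-5)^(3/2))*(-61) = 264 + (17*(-5*I*√5))*(-61) = 264 - 85*I*√5*(-61) = 264 + 5185*I*√5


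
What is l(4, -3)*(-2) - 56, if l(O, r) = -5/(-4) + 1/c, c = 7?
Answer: -823/14 ≈ -58.786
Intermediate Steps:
l(O, r) = 39/28 (l(O, r) = -5/(-4) + 1/7 = -5*(-¼) + 1*(⅐) = 5/4 + ⅐ = 39/28)
l(4, -3)*(-2) - 56 = (39/28)*(-2) - 56 = -39/14 - 56 = -823/14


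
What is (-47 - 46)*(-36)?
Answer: 3348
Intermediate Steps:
(-47 - 46)*(-36) = -93*(-36) = 3348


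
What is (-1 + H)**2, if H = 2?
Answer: 1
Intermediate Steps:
(-1 + H)**2 = (-1 + 2)**2 = 1**2 = 1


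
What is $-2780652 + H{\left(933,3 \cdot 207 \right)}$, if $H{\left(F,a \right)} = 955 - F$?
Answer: $-2780630$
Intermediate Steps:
$-2780652 + H{\left(933,3 \cdot 207 \right)} = -2780652 + \left(955 - 933\right) = -2780652 + 22 = -2780630$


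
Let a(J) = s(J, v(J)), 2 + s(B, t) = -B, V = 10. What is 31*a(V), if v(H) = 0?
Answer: -372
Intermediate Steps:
s(B, t) = -2 - B
a(J) = -2 - J
31*a(V) = 31*(-2 - 1*10) = 31*(-2 - 10) = 31*(-12) = -372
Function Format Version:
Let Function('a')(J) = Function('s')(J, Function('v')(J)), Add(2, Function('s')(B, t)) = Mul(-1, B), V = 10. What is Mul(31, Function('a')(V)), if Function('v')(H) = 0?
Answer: -372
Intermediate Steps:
Function('s')(B, t) = Add(-2, Mul(-1, B))
Function('a')(J) = Add(-2, Mul(-1, J))
Mul(31, Function('a')(V)) = Mul(31, Add(-2, Mul(-1, 10))) = Mul(31, Add(-2, -10)) = Mul(31, -12) = -372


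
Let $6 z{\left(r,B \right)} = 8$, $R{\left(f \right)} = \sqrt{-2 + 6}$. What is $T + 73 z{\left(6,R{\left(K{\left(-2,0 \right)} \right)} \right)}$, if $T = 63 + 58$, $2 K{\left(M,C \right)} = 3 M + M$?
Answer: $\frac{655}{3} \approx 218.33$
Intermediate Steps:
$K{\left(M,C \right)} = 2 M$ ($K{\left(M,C \right)} = \frac{3 M + M}{2} = \frac{4 M}{2} = 2 M$)
$R{\left(f \right)} = 2$ ($R{\left(f \right)} = \sqrt{4} = 2$)
$T = 121$
$z{\left(r,B \right)} = \frac{4}{3}$ ($z{\left(r,B \right)} = \frac{1}{6} \cdot 8 = \frac{4}{3}$)
$T + 73 z{\left(6,R{\left(K{\left(-2,0 \right)} \right)} \right)} = 121 + 73 \cdot \frac{4}{3} = 121 + \frac{292}{3} = \frac{655}{3}$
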